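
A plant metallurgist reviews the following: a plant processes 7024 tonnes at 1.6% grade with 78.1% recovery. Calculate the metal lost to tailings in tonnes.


24.6121 tonnes

Total metal in feed:
= 7024 * 1.6 / 100 = 112.384 tonnes
Metal recovered:
= 112.384 * 78.1 / 100 = 87.771904 tonnes
Metal lost to tailings:
= 112.384 - 87.771904
= 24.6121 tonnes


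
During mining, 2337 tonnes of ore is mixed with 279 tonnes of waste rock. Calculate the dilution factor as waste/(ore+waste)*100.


Total material = ore + waste
= 2337 + 279 = 2616 tonnes
Dilution = waste / total * 100
= 279 / 2616 * 100
= 0.1066513761 * 100
= 10.6651%

10.6651%


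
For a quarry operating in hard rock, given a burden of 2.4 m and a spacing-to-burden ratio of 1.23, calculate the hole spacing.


Spacing = burden * ratio
= 2.4 * 1.23
= 2.952 m

2.952 m


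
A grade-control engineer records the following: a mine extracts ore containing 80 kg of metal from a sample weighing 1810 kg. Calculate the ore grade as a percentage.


Ore grade = (metal mass / ore mass) * 100
= (80 / 1810) * 100
= 0.04419889503 * 100
= 4.4199%

4.4199%


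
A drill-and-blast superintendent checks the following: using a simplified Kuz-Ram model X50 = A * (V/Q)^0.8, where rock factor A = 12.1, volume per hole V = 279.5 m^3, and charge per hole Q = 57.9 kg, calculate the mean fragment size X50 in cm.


42.6332 cm

Compute V/Q:
V/Q = 279.5 / 57.9 = 4.827288428
Raise to the power 0.8:
(V/Q)^0.8 = 4.827288428^0.8 = 3.523405264
Multiply by A:
X50 = 12.1 * 3.523405264
= 42.6332 cm


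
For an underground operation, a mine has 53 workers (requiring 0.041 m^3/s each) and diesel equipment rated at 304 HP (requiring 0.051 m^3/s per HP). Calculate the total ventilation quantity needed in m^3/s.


Airflow for workers:
Q_people = 53 * 0.041 = 2.173 m^3/s
Airflow for diesel equipment:
Q_diesel = 304 * 0.051 = 15.504 m^3/s
Total ventilation:
Q_total = 2.173 + 15.504
= 17.677 m^3/s

17.677 m^3/s


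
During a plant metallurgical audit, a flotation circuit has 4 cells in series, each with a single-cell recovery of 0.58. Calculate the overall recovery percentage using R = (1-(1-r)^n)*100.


Complement of single-cell recovery:
1 - r = 1 - 0.58 = 0.42
Raise to power n:
(1 - r)^4 = 0.42^4 = 0.03111696
Overall recovery:
R = (1 - 0.03111696) * 100
= 96.8883%

96.8883%


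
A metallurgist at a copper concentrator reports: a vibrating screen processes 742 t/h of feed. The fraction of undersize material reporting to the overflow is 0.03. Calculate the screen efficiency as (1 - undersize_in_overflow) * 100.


97.0%

Screen efficiency = (1 - fraction of undersize in overflow) * 100
= (1 - 0.03) * 100
= 0.97 * 100
= 97.0%


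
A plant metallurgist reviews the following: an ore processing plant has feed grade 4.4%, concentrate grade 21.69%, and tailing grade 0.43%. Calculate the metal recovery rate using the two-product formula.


92.0522%

Using the two-product formula:
R = 100 * c * (f - t) / (f * (c - t))
Numerator = 100 * 21.69 * (4.4 - 0.43)
= 100 * 21.69 * 3.97
= 8610.93
Denominator = 4.4 * (21.69 - 0.43)
= 4.4 * 21.26
= 93.544
R = 8610.93 / 93.544
= 92.0522%


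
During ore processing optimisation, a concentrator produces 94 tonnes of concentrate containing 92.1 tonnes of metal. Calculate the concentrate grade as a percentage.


97.9787%

Grade = (metal in concentrate / concentrate mass) * 100
= (92.1 / 94) * 100
= 0.979787234 * 100
= 97.9787%


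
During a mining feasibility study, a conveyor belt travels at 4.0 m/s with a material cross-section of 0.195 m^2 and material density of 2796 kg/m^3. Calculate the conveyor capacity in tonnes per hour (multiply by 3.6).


Volumetric flow = speed * area
= 4.0 * 0.195 = 0.78 m^3/s
Mass flow = volumetric * density
= 0.78 * 2796 = 2180.88 kg/s
Convert to t/h: multiply by 3.6
Capacity = 2180.88 * 3.6
= 7851.168 t/h

7851.168 t/h


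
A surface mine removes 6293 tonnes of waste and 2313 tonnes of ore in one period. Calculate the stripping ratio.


2.7207

Stripping ratio = waste tonnage / ore tonnage
= 6293 / 2313
= 2.7207


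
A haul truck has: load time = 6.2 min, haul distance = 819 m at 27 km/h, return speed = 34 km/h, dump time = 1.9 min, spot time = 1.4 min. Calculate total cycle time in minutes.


Convert haul speed to m/min: 27 * 1000/60 = 450 m/min
Haul time = 819 / 450 = 1.82 min
Convert return speed to m/min: 34 * 1000/60 = 566.6666667 m/min
Return time = 819 / 566.6666667 = 1.445294118 min
Total cycle time:
= 6.2 + 1.82 + 1.9 + 1.445294118 + 1.4
= 12.7653 min

12.7653 min


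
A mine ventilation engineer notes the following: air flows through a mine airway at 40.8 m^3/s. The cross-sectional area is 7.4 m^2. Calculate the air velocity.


Velocity = flow rate / cross-sectional area
= 40.8 / 7.4
= 5.5135 m/s

5.5135 m/s


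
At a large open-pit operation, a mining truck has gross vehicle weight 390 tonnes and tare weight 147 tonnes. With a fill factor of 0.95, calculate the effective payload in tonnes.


230.85 tonnes

Maximum payload = gross - tare
= 390 - 147 = 243 tonnes
Effective payload = max payload * fill factor
= 243 * 0.95
= 230.85 tonnes


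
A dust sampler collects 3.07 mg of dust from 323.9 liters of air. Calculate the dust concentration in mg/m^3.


9.4782 mg/m^3

Convert liters to m^3: 1 m^3 = 1000 L
Concentration = mass / volume * 1000
= 3.07 / 323.9 * 1000
= 0.009478234023 * 1000
= 9.4782 mg/m^3


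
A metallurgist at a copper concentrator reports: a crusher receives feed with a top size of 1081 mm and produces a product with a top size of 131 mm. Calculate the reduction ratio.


8.2519

Reduction ratio = feed size / product size
= 1081 / 131
= 8.2519


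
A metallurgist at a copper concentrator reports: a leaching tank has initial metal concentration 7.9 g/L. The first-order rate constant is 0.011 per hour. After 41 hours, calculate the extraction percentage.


36.3009%

Compute the exponent:
-k * t = -0.011 * 41 = -0.451
Remaining concentration:
C = 7.9 * exp(-0.451)
= 7.9 * 0.6369908422
= 5.032227653 g/L
Extracted = 7.9 - 5.032227653 = 2.867772347 g/L
Extraction % = 2.867772347 / 7.9 * 100
= 36.3009%


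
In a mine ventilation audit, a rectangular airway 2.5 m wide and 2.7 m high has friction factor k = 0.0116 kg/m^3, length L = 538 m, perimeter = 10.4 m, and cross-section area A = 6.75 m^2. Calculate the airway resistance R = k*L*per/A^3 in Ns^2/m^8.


0.211 Ns^2/m^8

Compute the numerator:
k * L * per = 0.0116 * 538 * 10.4
= 64.90432
Compute the denominator:
A^3 = 6.75^3 = 307.546875
Resistance:
R = 64.90432 / 307.546875
= 0.211 Ns^2/m^8


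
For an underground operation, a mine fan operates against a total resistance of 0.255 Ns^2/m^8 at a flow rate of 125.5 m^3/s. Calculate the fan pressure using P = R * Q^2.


Compute Q^2:
Q^2 = 125.5^2 = 15750.25
Compute pressure:
P = R * Q^2 = 0.255 * 15750.25
= 4016.3138 Pa

4016.3138 Pa


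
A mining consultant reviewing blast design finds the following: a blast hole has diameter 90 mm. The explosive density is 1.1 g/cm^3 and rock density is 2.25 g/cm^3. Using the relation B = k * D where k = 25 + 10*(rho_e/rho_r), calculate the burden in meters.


First, compute k:
rho_e / rho_r = 1.1 / 2.25 = 0.4888888889
k = 25 + 10 * 0.4888888889 = 29.88888889
Then, compute burden:
B = k * D / 1000 = 29.88888889 * 90 / 1000
= 2690 / 1000
= 2.69 m

2.69 m


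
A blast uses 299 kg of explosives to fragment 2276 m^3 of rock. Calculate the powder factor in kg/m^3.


0.1314 kg/m^3

Powder factor = explosive mass / rock volume
= 299 / 2276
= 0.1314 kg/m^3


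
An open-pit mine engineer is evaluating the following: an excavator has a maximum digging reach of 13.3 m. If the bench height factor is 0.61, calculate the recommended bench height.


Bench height = reach * factor
= 13.3 * 0.61
= 8.113 m

8.113 m


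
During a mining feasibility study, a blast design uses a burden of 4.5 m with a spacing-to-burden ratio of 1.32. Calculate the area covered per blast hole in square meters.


First, find the spacing:
Spacing = burden * ratio = 4.5 * 1.32
= 5.94 m
Then, calculate the area:
Area = burden * spacing = 4.5 * 5.94
= 26.73 m^2

26.73 m^2


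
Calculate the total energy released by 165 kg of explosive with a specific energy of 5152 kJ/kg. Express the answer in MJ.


850.08 MJ

Energy = mass * specific_energy / 1000
= 165 * 5152 / 1000
= 850080 / 1000
= 850.08 MJ


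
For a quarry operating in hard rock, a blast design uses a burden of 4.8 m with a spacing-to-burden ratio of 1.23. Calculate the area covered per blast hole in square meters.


First, find the spacing:
Spacing = burden * ratio = 4.8 * 1.23
= 5.904 m
Then, calculate the area:
Area = burden * spacing = 4.8 * 5.904
= 28.3392 m^2

28.3392 m^2


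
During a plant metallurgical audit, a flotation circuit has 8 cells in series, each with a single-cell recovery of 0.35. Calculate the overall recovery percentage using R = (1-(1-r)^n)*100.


Complement of single-cell recovery:
1 - r = 1 - 0.35 = 0.65
Raise to power n:
(1 - r)^8 = 0.65^8 = 0.03186448129
Overall recovery:
R = (1 - 0.03186448129) * 100
= 96.8136%

96.8136%


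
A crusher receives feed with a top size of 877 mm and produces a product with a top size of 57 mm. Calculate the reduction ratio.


15.386

Reduction ratio = feed size / product size
= 877 / 57
= 15.386


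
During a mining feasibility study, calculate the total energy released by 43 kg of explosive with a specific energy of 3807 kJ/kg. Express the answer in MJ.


Energy = mass * specific_energy / 1000
= 43 * 3807 / 1000
= 163701 / 1000
= 163.701 MJ

163.701 MJ


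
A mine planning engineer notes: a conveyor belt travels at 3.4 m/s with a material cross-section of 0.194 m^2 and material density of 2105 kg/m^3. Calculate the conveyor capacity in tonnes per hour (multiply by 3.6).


Volumetric flow = speed * area
= 3.4 * 0.194 = 0.6596 m^3/s
Mass flow = volumetric * density
= 0.6596 * 2105 = 1388.458 kg/s
Convert to t/h: multiply by 3.6
Capacity = 1388.458 * 3.6
= 4998.4488 t/h

4998.4488 t/h


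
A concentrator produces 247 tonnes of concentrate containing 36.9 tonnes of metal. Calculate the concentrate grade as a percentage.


Grade = (metal in concentrate / concentrate mass) * 100
= (36.9 / 247) * 100
= 0.1493927126 * 100
= 14.9393%

14.9393%


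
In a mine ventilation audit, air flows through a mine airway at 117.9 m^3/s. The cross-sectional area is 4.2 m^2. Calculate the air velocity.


Velocity = flow rate / cross-sectional area
= 117.9 / 4.2
= 28.0714 m/s

28.0714 m/s


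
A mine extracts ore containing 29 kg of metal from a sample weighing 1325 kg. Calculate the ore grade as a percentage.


2.1887%

Ore grade = (metal mass / ore mass) * 100
= (29 / 1325) * 100
= 0.02188679245 * 100
= 2.1887%


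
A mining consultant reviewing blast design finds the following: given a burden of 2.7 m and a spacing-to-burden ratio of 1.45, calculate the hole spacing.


3.915 m

Spacing = burden * ratio
= 2.7 * 1.45
= 3.915 m


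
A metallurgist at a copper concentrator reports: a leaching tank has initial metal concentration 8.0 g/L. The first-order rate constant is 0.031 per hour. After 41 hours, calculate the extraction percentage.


71.9449%

Compute the exponent:
-k * t = -0.031 * 41 = -1.271
Remaining concentration:
C = 8.0 * exp(-1.271)
= 8.0 * 0.2805509305
= 2.244407444 g/L
Extracted = 8.0 - 2.244407444 = 5.755592556 g/L
Extraction % = 5.755592556 / 8.0 * 100
= 71.9449%


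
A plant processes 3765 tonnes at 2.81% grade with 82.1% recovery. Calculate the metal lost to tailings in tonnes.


18.9376 tonnes

Total metal in feed:
= 3765 * 2.81 / 100 = 105.7965 tonnes
Metal recovered:
= 105.7965 * 82.1 / 100 = 86.8589265 tonnes
Metal lost to tailings:
= 105.7965 - 86.8589265
= 18.9376 tonnes


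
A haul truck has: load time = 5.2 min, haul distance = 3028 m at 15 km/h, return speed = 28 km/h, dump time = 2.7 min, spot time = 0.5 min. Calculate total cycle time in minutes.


27.0006 min

Convert haul speed to m/min: 15 * 1000/60 = 250 m/min
Haul time = 3028 / 250 = 12.112 min
Convert return speed to m/min: 28 * 1000/60 = 466.6666667 m/min
Return time = 3028 / 466.6666667 = 6.488571429 min
Total cycle time:
= 5.2 + 12.112 + 2.7 + 6.488571429 + 0.5
= 27.0006 min


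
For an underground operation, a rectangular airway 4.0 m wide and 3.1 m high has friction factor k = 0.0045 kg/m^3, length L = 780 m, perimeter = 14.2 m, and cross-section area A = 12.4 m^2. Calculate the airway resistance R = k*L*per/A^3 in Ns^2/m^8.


0.0261 Ns^2/m^8

Compute the numerator:
k * L * per = 0.0045 * 780 * 14.2
= 49.842
Compute the denominator:
A^3 = 12.4^3 = 1906.624
Resistance:
R = 49.842 / 1906.624
= 0.0261 Ns^2/m^8


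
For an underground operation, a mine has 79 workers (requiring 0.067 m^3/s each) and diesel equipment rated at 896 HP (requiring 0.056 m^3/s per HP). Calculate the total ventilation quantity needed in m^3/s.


Airflow for workers:
Q_people = 79 * 0.067 = 5.293 m^3/s
Airflow for diesel equipment:
Q_diesel = 896 * 0.056 = 50.176 m^3/s
Total ventilation:
Q_total = 5.293 + 50.176
= 55.469 m^3/s

55.469 m^3/s


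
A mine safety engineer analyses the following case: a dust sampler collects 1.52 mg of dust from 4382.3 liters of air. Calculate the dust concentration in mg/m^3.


Convert liters to m^3: 1 m^3 = 1000 L
Concentration = mass / volume * 1000
= 1.52 / 4382.3 * 1000
= 0.0003468498277 * 1000
= 0.3468 mg/m^3

0.3468 mg/m^3


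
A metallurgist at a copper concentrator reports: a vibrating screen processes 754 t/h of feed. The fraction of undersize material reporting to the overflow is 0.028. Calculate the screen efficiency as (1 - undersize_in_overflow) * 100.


Screen efficiency = (1 - fraction of undersize in overflow) * 100
= (1 - 0.028) * 100
= 0.972 * 100
= 97.2%

97.2%


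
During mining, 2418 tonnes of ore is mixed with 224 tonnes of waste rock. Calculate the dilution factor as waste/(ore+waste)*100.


Total material = ore + waste
= 2418 + 224 = 2642 tonnes
Dilution = waste / total * 100
= 224 / 2642 * 100
= 0.08478425435 * 100
= 8.4784%

8.4784%


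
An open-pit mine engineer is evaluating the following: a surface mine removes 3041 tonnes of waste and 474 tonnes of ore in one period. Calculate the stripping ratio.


Stripping ratio = waste tonnage / ore tonnage
= 3041 / 474
= 6.4156

6.4156


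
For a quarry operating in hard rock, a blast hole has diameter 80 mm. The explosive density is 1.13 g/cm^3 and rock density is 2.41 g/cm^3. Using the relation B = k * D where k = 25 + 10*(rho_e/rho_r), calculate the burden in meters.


First, compute k:
rho_e / rho_r = 1.13 / 2.41 = 0.468879668
k = 25 + 10 * 0.468879668 = 29.68879668
Then, compute burden:
B = k * D / 1000 = 29.68879668 * 80 / 1000
= 2375.103734 / 1000
= 2.3751 m

2.3751 m


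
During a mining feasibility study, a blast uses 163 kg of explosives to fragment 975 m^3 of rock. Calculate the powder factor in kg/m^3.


Powder factor = explosive mass / rock volume
= 163 / 975
= 0.1672 kg/m^3

0.1672 kg/m^3


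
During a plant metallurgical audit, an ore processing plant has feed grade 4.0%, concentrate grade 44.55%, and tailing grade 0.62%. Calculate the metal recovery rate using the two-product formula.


Using the two-product formula:
R = 100 * c * (f - t) / (f * (c - t))
Numerator = 100 * 44.55 * (4.0 - 0.62)
= 100 * 44.55 * 3.38
= 15057.9
Denominator = 4.0 * (44.55 - 0.62)
= 4.0 * 43.93
= 175.72
R = 15057.9 / 175.72
= 85.6926%

85.6926%


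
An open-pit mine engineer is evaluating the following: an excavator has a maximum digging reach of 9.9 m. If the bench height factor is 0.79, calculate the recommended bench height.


7.821 m

Bench height = reach * factor
= 9.9 * 0.79
= 7.821 m


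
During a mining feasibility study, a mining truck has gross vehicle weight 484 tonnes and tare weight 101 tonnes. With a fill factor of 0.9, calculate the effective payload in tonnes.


Maximum payload = gross - tare
= 484 - 101 = 383 tonnes
Effective payload = max payload * fill factor
= 383 * 0.9
= 344.7 tonnes

344.7 tonnes


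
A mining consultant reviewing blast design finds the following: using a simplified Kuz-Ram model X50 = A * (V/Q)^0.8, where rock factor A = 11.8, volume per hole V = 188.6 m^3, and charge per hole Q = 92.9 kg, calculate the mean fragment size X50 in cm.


Compute V/Q:
V/Q = 188.6 / 92.9 = 2.030139935
Raise to the power 0.8:
(V/Q)^0.8 = 2.030139935^0.8 = 1.762060353
Multiply by A:
X50 = 11.8 * 1.762060353
= 20.7923 cm

20.7923 cm


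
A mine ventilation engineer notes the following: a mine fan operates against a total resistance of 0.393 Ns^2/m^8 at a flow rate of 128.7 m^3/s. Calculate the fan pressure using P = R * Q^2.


Compute Q^2:
Q^2 = 128.7^2 = 16563.69
Compute pressure:
P = R * Q^2 = 0.393 * 16563.69
= 6509.5302 Pa

6509.5302 Pa


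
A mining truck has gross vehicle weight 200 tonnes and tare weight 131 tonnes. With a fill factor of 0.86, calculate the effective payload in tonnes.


59.34 tonnes

Maximum payload = gross - tare
= 200 - 131 = 69 tonnes
Effective payload = max payload * fill factor
= 69 * 0.86
= 59.34 tonnes


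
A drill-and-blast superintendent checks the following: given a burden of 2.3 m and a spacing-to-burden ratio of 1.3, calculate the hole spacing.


2.99 m

Spacing = burden * ratio
= 2.3 * 1.3
= 2.99 m


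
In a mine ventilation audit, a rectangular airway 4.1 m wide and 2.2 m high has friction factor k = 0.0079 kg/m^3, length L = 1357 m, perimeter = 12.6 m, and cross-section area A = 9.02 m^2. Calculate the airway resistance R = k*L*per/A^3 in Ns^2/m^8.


0.1841 Ns^2/m^8

Compute the numerator:
k * L * per = 0.0079 * 1357 * 12.6
= 135.07578
Compute the denominator:
A^3 = 9.02^3 = 733.870808
Resistance:
R = 135.07578 / 733.870808
= 0.1841 Ns^2/m^8


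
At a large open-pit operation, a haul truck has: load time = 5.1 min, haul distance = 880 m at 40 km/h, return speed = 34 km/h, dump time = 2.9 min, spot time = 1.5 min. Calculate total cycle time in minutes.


12.3729 min

Convert haul speed to m/min: 40 * 1000/60 = 666.6666667 m/min
Haul time = 880 / 666.6666667 = 1.32 min
Convert return speed to m/min: 34 * 1000/60 = 566.6666667 m/min
Return time = 880 / 566.6666667 = 1.552941176 min
Total cycle time:
= 5.1 + 1.32 + 2.9 + 1.552941176 + 1.5
= 12.3729 min


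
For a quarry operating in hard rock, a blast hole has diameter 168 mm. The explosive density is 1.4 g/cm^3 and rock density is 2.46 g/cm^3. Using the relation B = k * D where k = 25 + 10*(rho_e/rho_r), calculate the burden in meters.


First, compute k:
rho_e / rho_r = 1.4 / 2.46 = 0.5691056911
k = 25 + 10 * 0.5691056911 = 30.69105691
Then, compute burden:
B = k * D / 1000 = 30.69105691 * 168 / 1000
= 5156.097561 / 1000
= 5.1561 m

5.1561 m


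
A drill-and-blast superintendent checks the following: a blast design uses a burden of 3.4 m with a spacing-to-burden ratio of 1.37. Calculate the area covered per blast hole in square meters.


First, find the spacing:
Spacing = burden * ratio = 3.4 * 1.37
= 4.658 m
Then, calculate the area:
Area = burden * spacing = 3.4 * 4.658
= 15.8372 m^2

15.8372 m^2


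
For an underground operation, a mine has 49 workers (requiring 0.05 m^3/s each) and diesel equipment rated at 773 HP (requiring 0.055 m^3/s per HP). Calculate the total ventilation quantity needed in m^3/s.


Airflow for workers:
Q_people = 49 * 0.05 = 2.45 m^3/s
Airflow for diesel equipment:
Q_diesel = 773 * 0.055 = 42.515 m^3/s
Total ventilation:
Q_total = 2.45 + 42.515
= 44.965 m^3/s

44.965 m^3/s


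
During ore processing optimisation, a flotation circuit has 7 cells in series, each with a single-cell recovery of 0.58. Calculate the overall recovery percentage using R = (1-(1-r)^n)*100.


99.7695%

Complement of single-cell recovery:
1 - r = 1 - 0.58 = 0.42
Raise to power n:
(1 - r)^7 = 0.42^7 = 0.002305393332
Overall recovery:
R = (1 - 0.002305393332) * 100
= 99.7695%


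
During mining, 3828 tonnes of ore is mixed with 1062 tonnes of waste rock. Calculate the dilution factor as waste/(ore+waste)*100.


Total material = ore + waste
= 3828 + 1062 = 4890 tonnes
Dilution = waste / total * 100
= 1062 / 4890 * 100
= 0.2171779141 * 100
= 21.7178%

21.7178%


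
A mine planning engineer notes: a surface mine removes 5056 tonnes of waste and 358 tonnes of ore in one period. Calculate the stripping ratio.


Stripping ratio = waste tonnage / ore tonnage
= 5056 / 358
= 14.1229

14.1229


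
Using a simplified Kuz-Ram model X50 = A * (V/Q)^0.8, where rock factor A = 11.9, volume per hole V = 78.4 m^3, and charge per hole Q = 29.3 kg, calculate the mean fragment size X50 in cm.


Compute V/Q:
V/Q = 78.4 / 29.3 = 2.675767918
Raise to the power 0.8:
(V/Q)^0.8 = 2.675767918^0.8 = 2.197651146
Multiply by A:
X50 = 11.9 * 2.197651146
= 26.152 cm

26.152 cm


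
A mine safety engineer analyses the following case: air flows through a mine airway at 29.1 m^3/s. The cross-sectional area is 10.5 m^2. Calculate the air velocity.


Velocity = flow rate / cross-sectional area
= 29.1 / 10.5
= 2.7714 m/s

2.7714 m/s


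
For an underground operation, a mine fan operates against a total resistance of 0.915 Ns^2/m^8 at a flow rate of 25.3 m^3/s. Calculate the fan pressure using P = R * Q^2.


585.6824 Pa

Compute Q^2:
Q^2 = 25.3^2 = 640.09
Compute pressure:
P = R * Q^2 = 0.915 * 640.09
= 585.6824 Pa


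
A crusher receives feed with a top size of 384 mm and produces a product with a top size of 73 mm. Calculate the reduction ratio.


Reduction ratio = feed size / product size
= 384 / 73
= 5.2603

5.2603


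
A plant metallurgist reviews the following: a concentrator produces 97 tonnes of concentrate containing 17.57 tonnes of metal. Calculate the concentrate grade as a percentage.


Grade = (metal in concentrate / concentrate mass) * 100
= (17.57 / 97) * 100
= 0.1811340206 * 100
= 18.1134%

18.1134%


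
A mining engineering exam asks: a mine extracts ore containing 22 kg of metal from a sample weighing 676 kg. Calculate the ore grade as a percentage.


3.2544%

Ore grade = (metal mass / ore mass) * 100
= (22 / 676) * 100
= 0.0325443787 * 100
= 3.2544%


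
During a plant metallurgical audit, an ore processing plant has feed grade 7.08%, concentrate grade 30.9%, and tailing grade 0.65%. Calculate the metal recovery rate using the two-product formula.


92.7707%

Using the two-product formula:
R = 100 * c * (f - t) / (f * (c - t))
Numerator = 100 * 30.9 * (7.08 - 0.65)
= 100 * 30.9 * 6.43
= 19868.7
Denominator = 7.08 * (30.9 - 0.65)
= 7.08 * 30.25
= 214.17
R = 19868.7 / 214.17
= 92.7707%


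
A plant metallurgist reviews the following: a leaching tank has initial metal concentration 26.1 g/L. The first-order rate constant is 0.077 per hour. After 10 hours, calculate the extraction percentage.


53.6987%

Compute the exponent:
-k * t = -0.077 * 10 = -0.77
Remaining concentration:
C = 26.1 * exp(-0.77)
= 26.1 * 0.4630130683
= 12.08464108 g/L
Extracted = 26.1 - 12.08464108 = 14.01535892 g/L
Extraction % = 14.01535892 / 26.1 * 100
= 53.6987%


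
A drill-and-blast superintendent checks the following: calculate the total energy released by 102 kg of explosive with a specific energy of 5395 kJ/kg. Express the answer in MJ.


Energy = mass * specific_energy / 1000
= 102 * 5395 / 1000
= 550290 / 1000
= 550.29 MJ

550.29 MJ


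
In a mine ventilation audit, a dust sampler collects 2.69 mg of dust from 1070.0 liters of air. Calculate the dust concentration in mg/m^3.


2.514 mg/m^3

Convert liters to m^3: 1 m^3 = 1000 L
Concentration = mass / volume * 1000
= 2.69 / 1070.0 * 1000
= 0.002514018692 * 1000
= 2.514 mg/m^3


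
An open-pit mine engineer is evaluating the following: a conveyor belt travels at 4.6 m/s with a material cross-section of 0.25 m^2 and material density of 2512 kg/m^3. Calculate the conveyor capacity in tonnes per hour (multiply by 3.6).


10399.68 t/h

Volumetric flow = speed * area
= 4.6 * 0.25 = 1.15 m^3/s
Mass flow = volumetric * density
= 1.15 * 2512 = 2888.8 kg/s
Convert to t/h: multiply by 3.6
Capacity = 2888.8 * 3.6
= 10399.68 t/h


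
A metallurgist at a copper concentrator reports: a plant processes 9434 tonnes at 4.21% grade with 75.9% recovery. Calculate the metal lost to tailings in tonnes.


95.7183 tonnes

Total metal in feed:
= 9434 * 4.21 / 100 = 397.1714 tonnes
Metal recovered:
= 397.1714 * 75.9 / 100 = 301.4530926 tonnes
Metal lost to tailings:
= 397.1714 - 301.4530926
= 95.7183 tonnes


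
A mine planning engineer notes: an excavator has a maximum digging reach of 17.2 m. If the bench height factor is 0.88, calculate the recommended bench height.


15.136 m

Bench height = reach * factor
= 17.2 * 0.88
= 15.136 m


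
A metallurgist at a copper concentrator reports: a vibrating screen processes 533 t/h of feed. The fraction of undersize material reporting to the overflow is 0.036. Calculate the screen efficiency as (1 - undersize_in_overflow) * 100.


Screen efficiency = (1 - fraction of undersize in overflow) * 100
= (1 - 0.036) * 100
= 0.964 * 100
= 96.4%

96.4%


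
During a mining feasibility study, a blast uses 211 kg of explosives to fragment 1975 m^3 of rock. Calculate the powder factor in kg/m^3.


0.1068 kg/m^3

Powder factor = explosive mass / rock volume
= 211 / 1975
= 0.1068 kg/m^3


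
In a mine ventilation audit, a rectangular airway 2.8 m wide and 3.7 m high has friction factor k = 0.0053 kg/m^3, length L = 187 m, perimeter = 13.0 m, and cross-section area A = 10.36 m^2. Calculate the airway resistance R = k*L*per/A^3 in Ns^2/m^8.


0.0116 Ns^2/m^8

Compute the numerator:
k * L * per = 0.0053 * 187 * 13.0
= 12.8843
Compute the denominator:
A^3 = 10.36^3 = 1111.934656
Resistance:
R = 12.8843 / 1111.934656
= 0.0116 Ns^2/m^8


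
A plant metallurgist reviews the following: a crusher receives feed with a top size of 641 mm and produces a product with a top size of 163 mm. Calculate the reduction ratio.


Reduction ratio = feed size / product size
= 641 / 163
= 3.9325

3.9325


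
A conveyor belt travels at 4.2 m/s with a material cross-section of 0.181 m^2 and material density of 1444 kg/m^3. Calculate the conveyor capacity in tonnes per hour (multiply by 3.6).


3951.8237 t/h

Volumetric flow = speed * area
= 4.2 * 0.181 = 0.7602 m^3/s
Mass flow = volumetric * density
= 0.7602 * 1444 = 1097.7288 kg/s
Convert to t/h: multiply by 3.6
Capacity = 1097.7288 * 3.6
= 3951.8237 t/h


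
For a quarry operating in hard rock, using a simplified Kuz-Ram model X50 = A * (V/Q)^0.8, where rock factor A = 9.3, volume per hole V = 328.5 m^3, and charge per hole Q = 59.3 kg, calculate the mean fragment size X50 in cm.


36.582 cm

Compute V/Q:
V/Q = 328.5 / 59.3 = 5.539629005
Raise to the power 0.8:
(V/Q)^0.8 = 5.539629005^0.8 = 3.933548818
Multiply by A:
X50 = 9.3 * 3.933548818
= 36.582 cm


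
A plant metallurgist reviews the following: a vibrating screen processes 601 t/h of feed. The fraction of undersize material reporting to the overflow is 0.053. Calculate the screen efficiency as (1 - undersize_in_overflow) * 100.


94.7%

Screen efficiency = (1 - fraction of undersize in overflow) * 100
= (1 - 0.053) * 100
= 0.947 * 100
= 94.7%


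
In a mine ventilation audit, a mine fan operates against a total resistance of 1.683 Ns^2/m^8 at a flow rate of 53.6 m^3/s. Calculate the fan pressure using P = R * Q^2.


Compute Q^2:
Q^2 = 53.6^2 = 2872.96
Compute pressure:
P = R * Q^2 = 1.683 * 2872.96
= 4835.1917 Pa

4835.1917 Pa


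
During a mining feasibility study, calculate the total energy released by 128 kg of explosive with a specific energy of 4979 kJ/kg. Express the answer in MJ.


637.312 MJ

Energy = mass * specific_energy / 1000
= 128 * 4979 / 1000
= 637312 / 1000
= 637.312 MJ


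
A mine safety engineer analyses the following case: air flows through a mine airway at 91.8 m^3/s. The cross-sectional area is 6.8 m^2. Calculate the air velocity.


13.5 m/s

Velocity = flow rate / cross-sectional area
= 91.8 / 6.8
= 13.5 m/s


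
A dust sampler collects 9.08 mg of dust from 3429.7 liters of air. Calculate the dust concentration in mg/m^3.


Convert liters to m^3: 1 m^3 = 1000 L
Concentration = mass / volume * 1000
= 9.08 / 3429.7 * 1000
= 0.002647461877 * 1000
= 2.6475 mg/m^3

2.6475 mg/m^3


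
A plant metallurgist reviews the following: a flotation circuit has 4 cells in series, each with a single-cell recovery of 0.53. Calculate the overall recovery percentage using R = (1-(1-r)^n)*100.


Complement of single-cell recovery:
1 - r = 1 - 0.53 = 0.47
Raise to power n:
(1 - r)^4 = 0.47^4 = 0.04879681
Overall recovery:
R = (1 - 0.04879681) * 100
= 95.1203%

95.1203%


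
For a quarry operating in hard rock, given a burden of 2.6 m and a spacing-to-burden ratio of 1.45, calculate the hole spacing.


Spacing = burden * ratio
= 2.6 * 1.45
= 3.77 m

3.77 m


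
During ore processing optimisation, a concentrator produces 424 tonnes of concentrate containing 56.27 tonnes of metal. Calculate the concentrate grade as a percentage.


13.2712%

Grade = (metal in concentrate / concentrate mass) * 100
= (56.27 / 424) * 100
= 0.1327122642 * 100
= 13.2712%


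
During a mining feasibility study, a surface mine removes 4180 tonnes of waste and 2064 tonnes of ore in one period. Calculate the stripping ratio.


Stripping ratio = waste tonnage / ore tonnage
= 4180 / 2064
= 2.0252

2.0252


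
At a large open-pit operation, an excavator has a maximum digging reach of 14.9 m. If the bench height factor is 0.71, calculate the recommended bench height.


10.579 m

Bench height = reach * factor
= 14.9 * 0.71
= 10.579 m


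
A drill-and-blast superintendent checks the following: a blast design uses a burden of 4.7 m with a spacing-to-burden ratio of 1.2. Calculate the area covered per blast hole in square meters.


26.508 m^2

First, find the spacing:
Spacing = burden * ratio = 4.7 * 1.2
= 5.64 m
Then, calculate the area:
Area = burden * spacing = 4.7 * 5.64
= 26.508 m^2


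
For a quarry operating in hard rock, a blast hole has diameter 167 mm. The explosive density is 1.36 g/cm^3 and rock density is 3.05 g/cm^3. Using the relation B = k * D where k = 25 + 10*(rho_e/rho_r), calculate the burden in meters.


First, compute k:
rho_e / rho_r = 1.36 / 3.05 = 0.4459016393
k = 25 + 10 * 0.4459016393 = 29.45901639
Then, compute burden:
B = k * D / 1000 = 29.45901639 * 167 / 1000
= 4919.655738 / 1000
= 4.9197 m

4.9197 m


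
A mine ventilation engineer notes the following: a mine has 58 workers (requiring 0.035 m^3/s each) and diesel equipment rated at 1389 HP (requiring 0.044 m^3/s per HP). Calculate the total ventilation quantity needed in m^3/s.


Airflow for workers:
Q_people = 58 * 0.035 = 2.03 m^3/s
Airflow for diesel equipment:
Q_diesel = 1389 * 0.044 = 61.116 m^3/s
Total ventilation:
Q_total = 2.03 + 61.116
= 63.146 m^3/s

63.146 m^3/s


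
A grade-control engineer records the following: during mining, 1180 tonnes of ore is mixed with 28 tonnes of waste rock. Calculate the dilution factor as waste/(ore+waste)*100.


2.3179%

Total material = ore + waste
= 1180 + 28 = 1208 tonnes
Dilution = waste / total * 100
= 28 / 1208 * 100
= 0.02317880795 * 100
= 2.3179%


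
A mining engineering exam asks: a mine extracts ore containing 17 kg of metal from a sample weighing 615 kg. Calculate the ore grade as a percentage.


2.7642%

Ore grade = (metal mass / ore mass) * 100
= (17 / 615) * 100
= 0.02764227642 * 100
= 2.7642%


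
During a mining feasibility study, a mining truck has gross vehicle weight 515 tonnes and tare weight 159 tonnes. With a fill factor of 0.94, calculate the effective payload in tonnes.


334.64 tonnes

Maximum payload = gross - tare
= 515 - 159 = 356 tonnes
Effective payload = max payload * fill factor
= 356 * 0.94
= 334.64 tonnes


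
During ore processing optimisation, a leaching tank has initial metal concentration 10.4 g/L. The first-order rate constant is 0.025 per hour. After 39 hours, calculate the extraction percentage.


Compute the exponent:
-k * t = -0.025 * 39 = -0.975
Remaining concentration:
C = 10.4 * exp(-0.975)
= 10.4 * 0.3771923536
= 3.922800477 g/L
Extracted = 10.4 - 3.922800477 = 6.477199523 g/L
Extraction % = 6.477199523 / 10.4 * 100
= 62.2808%

62.2808%


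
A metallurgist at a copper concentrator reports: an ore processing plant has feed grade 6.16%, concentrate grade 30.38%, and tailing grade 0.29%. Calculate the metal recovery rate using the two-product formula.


96.2106%

Using the two-product formula:
R = 100 * c * (f - t) / (f * (c - t))
Numerator = 100 * 30.38 * (6.16 - 0.29)
= 100 * 30.38 * 5.87
= 17833.06
Denominator = 6.16 * (30.38 - 0.29)
= 6.16 * 30.09
= 185.3544
R = 17833.06 / 185.3544
= 96.2106%


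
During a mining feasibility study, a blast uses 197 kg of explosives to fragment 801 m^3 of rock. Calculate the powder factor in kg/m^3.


0.2459 kg/m^3

Powder factor = explosive mass / rock volume
= 197 / 801
= 0.2459 kg/m^3


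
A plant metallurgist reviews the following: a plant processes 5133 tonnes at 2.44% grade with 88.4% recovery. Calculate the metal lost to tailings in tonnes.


14.5284 tonnes

Total metal in feed:
= 5133 * 2.44 / 100 = 125.2452 tonnes
Metal recovered:
= 125.2452 * 88.4 / 100 = 110.7167568 tonnes
Metal lost to tailings:
= 125.2452 - 110.7167568
= 14.5284 tonnes


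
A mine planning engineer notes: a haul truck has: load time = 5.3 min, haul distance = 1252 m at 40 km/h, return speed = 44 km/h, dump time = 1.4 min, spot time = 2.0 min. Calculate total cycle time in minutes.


12.2853 min

Convert haul speed to m/min: 40 * 1000/60 = 666.6666667 m/min
Haul time = 1252 / 666.6666667 = 1.878 min
Convert return speed to m/min: 44 * 1000/60 = 733.3333333 m/min
Return time = 1252 / 733.3333333 = 1.707272727 min
Total cycle time:
= 5.3 + 1.878 + 1.4 + 1.707272727 + 2.0
= 12.2853 min


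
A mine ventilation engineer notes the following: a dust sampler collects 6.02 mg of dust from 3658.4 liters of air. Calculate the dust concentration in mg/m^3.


Convert liters to m^3: 1 m^3 = 1000 L
Concentration = mass / volume * 1000
= 6.02 / 3658.4 * 1000
= 0.0016455281 * 1000
= 1.6455 mg/m^3

1.6455 mg/m^3


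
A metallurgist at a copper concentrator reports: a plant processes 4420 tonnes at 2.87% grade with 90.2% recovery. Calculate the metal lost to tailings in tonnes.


12.4317 tonnes

Total metal in feed:
= 4420 * 2.87 / 100 = 126.854 tonnes
Metal recovered:
= 126.854 * 90.2 / 100 = 114.422308 tonnes
Metal lost to tailings:
= 126.854 - 114.422308
= 12.4317 tonnes


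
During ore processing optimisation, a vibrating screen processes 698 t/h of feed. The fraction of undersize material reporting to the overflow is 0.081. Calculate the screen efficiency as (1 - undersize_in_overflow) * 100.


Screen efficiency = (1 - fraction of undersize in overflow) * 100
= (1 - 0.081) * 100
= 0.919 * 100
= 91.9%

91.9%


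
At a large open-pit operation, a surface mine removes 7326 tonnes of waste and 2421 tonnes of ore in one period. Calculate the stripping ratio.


3.026

Stripping ratio = waste tonnage / ore tonnage
= 7326 / 2421
= 3.026


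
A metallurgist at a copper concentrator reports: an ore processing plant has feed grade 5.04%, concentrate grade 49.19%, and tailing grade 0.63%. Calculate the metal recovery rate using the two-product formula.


Using the two-product formula:
R = 100 * c * (f - t) / (f * (c - t))
Numerator = 100 * 49.19 * (5.04 - 0.63)
= 100 * 49.19 * 4.41
= 21692.79
Denominator = 5.04 * (49.19 - 0.63)
= 5.04 * 48.56
= 244.7424
R = 21692.79 / 244.7424
= 88.6352%

88.6352%


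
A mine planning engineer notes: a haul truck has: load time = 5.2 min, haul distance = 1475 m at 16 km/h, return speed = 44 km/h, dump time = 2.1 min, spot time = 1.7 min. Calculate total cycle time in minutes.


Convert haul speed to m/min: 16 * 1000/60 = 266.6666667 m/min
Haul time = 1475 / 266.6666667 = 5.53125 min
Convert return speed to m/min: 44 * 1000/60 = 733.3333333 m/min
Return time = 1475 / 733.3333333 = 2.011363636 min
Total cycle time:
= 5.2 + 5.53125 + 2.1 + 2.011363636 + 1.7
= 16.5426 min

16.5426 min


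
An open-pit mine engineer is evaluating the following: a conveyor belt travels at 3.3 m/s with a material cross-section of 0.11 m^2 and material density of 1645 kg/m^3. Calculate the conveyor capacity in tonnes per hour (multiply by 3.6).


Volumetric flow = speed * area
= 3.3 * 0.11 = 0.363 m^3/s
Mass flow = volumetric * density
= 0.363 * 1645 = 597.135 kg/s
Convert to t/h: multiply by 3.6
Capacity = 597.135 * 3.6
= 2149.686 t/h

2149.686 t/h


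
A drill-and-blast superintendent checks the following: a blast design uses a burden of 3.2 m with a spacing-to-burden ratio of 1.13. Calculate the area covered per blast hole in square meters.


First, find the spacing:
Spacing = burden * ratio = 3.2 * 1.13
= 3.616 m
Then, calculate the area:
Area = burden * spacing = 3.2 * 3.616
= 11.5712 m^2

11.5712 m^2


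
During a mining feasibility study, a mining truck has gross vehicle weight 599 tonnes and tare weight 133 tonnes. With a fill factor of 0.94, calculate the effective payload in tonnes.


438.04 tonnes

Maximum payload = gross - tare
= 599 - 133 = 466 tonnes
Effective payload = max payload * fill factor
= 466 * 0.94
= 438.04 tonnes


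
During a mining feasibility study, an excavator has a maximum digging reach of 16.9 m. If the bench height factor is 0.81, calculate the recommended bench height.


Bench height = reach * factor
= 16.9 * 0.81
= 13.689 m

13.689 m


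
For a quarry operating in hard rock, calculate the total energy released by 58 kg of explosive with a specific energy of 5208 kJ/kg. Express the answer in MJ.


302.064 MJ

Energy = mass * specific_energy / 1000
= 58 * 5208 / 1000
= 302064 / 1000
= 302.064 MJ


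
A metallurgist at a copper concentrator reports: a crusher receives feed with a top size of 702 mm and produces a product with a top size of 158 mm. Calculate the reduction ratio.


4.443

Reduction ratio = feed size / product size
= 702 / 158
= 4.443


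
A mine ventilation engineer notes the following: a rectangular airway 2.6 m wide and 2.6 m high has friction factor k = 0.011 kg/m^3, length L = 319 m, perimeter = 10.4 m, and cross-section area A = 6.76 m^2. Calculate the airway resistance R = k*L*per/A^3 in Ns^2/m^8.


Compute the numerator:
k * L * per = 0.011 * 319 * 10.4
= 36.4936
Compute the denominator:
A^3 = 6.76^3 = 308.915776
Resistance:
R = 36.4936 / 308.915776
= 0.1181 Ns^2/m^8

0.1181 Ns^2/m^8


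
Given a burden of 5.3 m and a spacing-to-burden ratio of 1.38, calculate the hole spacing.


7.314 m

Spacing = burden * ratio
= 5.3 * 1.38
= 7.314 m


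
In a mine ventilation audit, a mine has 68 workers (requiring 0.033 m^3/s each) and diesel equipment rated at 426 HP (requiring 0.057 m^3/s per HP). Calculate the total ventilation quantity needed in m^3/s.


Airflow for workers:
Q_people = 68 * 0.033 = 2.244 m^3/s
Airflow for diesel equipment:
Q_diesel = 426 * 0.057 = 24.282 m^3/s
Total ventilation:
Q_total = 2.244 + 24.282
= 26.526 m^3/s

26.526 m^3/s


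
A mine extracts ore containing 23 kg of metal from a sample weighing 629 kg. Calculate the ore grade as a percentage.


3.6566%

Ore grade = (metal mass / ore mass) * 100
= (23 / 629) * 100
= 0.03656597774 * 100
= 3.6566%


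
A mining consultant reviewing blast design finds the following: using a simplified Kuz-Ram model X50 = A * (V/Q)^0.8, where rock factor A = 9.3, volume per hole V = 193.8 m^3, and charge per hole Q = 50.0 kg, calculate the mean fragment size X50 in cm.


27.491 cm

Compute V/Q:
V/Q = 193.8 / 50.0 = 3.876
Raise to the power 0.8:
(V/Q)^0.8 = 3.876^0.8 = 2.956017595
Multiply by A:
X50 = 9.3 * 2.956017595
= 27.491 cm


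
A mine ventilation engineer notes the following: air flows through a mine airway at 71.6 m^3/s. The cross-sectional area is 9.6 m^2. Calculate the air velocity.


7.4583 m/s

Velocity = flow rate / cross-sectional area
= 71.6 / 9.6
= 7.4583 m/s
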